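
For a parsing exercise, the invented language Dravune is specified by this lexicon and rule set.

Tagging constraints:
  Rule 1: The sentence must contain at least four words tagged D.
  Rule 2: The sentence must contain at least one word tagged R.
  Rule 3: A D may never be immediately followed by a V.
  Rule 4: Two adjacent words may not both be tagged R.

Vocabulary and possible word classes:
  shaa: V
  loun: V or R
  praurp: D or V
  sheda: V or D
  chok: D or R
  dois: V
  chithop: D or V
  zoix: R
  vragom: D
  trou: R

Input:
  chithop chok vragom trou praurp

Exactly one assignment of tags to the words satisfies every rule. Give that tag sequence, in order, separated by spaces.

D D D R D

Candidates per position — 1:chithop {D,V}; 2:chok {D,R}; 3:vragom {D}; 4:trou {R}; 5:praurp {D,V}.
At position 1, choosing V makes rule 1 impossible to satisfy; hence D.
At position 2, choosing R makes rule 1 impossible to satisfy; hence D.
At position 5, choosing V makes rule 1 impossible to satisfy; hence D.
So the tagging must be: D D D R D.
Check: rule 1 ok; rule 2 ok; rule 3 ok; rule 4 ok.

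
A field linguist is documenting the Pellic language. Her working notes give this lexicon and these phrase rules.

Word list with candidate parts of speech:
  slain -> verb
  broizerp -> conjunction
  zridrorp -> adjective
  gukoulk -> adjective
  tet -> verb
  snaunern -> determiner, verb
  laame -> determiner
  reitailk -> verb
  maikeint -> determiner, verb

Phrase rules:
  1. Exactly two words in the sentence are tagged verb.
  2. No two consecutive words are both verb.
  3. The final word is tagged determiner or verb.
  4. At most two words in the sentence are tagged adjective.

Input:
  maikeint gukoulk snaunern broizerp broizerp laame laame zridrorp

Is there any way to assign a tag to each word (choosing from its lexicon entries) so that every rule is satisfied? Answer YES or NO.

Candidates per position — 1:maikeint {determiner,verb}; 2:gukoulk {adjective}; 3:snaunern {determiner,verb}; 4:broizerp {conjunction}; 5:broizerp {conjunction}; 6:laame {determiner}; 7:laame {determiner}; 8:zridrorp {adjective}.
Rule 3 cannot be satisfied by any choice of tags from the lexicon.
So there is no consistent tagging.

NO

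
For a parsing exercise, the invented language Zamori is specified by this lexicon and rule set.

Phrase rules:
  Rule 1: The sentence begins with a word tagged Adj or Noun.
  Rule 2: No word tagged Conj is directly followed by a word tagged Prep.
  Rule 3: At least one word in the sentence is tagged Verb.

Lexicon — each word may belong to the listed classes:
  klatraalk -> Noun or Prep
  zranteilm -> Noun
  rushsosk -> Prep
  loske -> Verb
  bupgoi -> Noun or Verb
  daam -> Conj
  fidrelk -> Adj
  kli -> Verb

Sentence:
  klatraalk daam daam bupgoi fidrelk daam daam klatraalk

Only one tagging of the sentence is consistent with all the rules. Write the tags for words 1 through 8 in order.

Noun Conj Conj Verb Adj Conj Conj Noun

Candidates per position — 1:klatraalk {Noun,Prep}; 2:daam {Conj}; 3:daam {Conj}; 4:bupgoi {Noun,Verb}; 5:fidrelk {Adj}; 6:daam {Conj}; 7:daam {Conj}; 8:klatraalk {Noun,Prep}.
Position 1: Prep is ruled out by rule 1; that leaves Noun.
Position 4: Noun is ruled out by rule 3; that leaves Verb.
Position 8: Prep is ruled out by rule 2; that leaves Noun.
The only consistent sequence is: Noun Conj Conj Verb Adj Conj Conj Noun.
Verifying each rule — rule 1 satisfied; rule 2 satisfied; rule 3 satisfied.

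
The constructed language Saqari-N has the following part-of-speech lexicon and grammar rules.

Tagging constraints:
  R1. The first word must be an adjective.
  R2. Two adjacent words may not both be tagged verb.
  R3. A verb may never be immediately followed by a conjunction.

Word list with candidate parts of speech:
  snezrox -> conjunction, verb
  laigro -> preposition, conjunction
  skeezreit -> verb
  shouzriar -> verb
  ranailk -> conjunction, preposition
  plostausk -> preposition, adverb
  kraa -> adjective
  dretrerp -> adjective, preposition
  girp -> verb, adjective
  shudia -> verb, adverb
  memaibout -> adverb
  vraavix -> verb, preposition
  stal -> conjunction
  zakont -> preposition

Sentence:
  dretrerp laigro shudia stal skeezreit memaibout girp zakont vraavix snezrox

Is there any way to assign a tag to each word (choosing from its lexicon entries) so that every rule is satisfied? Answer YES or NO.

YES

Candidates per position — 1:dretrerp {adjective,preposition}; 2:laigro {preposition,conjunction}; 3:shudia {verb,adverb}; 4:stal {conjunction}; 5:skeezreit {verb}; 6:memaibout {adverb}; 7:girp {verb,adjective}; 8:zakont {preposition}; 9:vraavix {verb,preposition}; 10:snezrox {conjunction,verb}.
One satisfying assignment: adjective preposition adverb conjunction verb adverb adjective preposition preposition verb.
Verifying each rule — rule 1 ✓; rule 2 ✓; rule 3 ✓.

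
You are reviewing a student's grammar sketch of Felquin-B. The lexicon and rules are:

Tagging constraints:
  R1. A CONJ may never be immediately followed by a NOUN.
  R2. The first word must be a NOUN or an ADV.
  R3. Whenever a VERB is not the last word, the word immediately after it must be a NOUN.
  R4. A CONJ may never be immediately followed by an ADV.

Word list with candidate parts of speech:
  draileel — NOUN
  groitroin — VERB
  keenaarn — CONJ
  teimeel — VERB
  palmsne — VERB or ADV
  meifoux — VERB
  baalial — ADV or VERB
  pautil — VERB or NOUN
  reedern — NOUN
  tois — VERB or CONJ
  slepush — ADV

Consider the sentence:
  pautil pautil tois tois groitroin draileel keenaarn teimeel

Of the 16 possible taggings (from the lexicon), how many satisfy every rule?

Candidates per position — 1:pautil {VERB,NOUN}; 2:pautil {VERB,NOUN}; 3:tois {VERB,CONJ}; 4:tois {VERB,CONJ}; 5:groitroin {VERB}; 6:draileel {NOUN}; 7:keenaarn {CONJ}; 8:teimeel {VERB}.
There are 16 candidate sequences in total.
The sequences that satisfy every rule: NOUN NOUN CONJ CONJ VERB NOUN CONJ VERB.
Count = 1.

1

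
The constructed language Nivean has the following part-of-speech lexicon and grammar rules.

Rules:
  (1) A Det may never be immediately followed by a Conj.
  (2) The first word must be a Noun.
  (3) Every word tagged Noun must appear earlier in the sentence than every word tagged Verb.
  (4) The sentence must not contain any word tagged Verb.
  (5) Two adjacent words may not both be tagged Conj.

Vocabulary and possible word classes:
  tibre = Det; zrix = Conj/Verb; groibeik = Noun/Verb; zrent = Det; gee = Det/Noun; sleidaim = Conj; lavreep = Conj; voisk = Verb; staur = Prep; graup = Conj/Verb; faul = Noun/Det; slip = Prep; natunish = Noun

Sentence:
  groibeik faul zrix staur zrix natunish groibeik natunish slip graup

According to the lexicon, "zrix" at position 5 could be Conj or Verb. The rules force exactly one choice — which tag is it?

Conj

Candidates per position — 1:groibeik {Noun,Verb}; 2:faul {Noun,Det}; 3:zrix {Conj,Verb}; 4:staur {Prep}; 5:zrix {Conj,Verb}; 6:natunish {Noun}; 7:groibeik {Noun,Verb}; 8:natunish {Noun}; 9:slip {Prep}; 10:graup {Conj,Verb}.
Position 1: Verb is ruled out by rule 2; that leaves Noun.
Position 3: Verb is ruled out by rule 3; that leaves Conj.
Position 5: Verb is ruled out by rule 3; that leaves Conj.
Position 7: Verb is ruled out by rule 3; that leaves Noun.
Position 10: Verb is ruled out by rule 4; that leaves Conj.
Position 2: Det is ruled out by rule 1; that leaves Noun.
That leaves exactly one tagging: Noun Noun Conj Prep Conj Noun Noun Noun Prep Conj.
Checking: rule 1 holds; rule 2 holds; rule 3 holds; rule 4 holds; rule 5 holds.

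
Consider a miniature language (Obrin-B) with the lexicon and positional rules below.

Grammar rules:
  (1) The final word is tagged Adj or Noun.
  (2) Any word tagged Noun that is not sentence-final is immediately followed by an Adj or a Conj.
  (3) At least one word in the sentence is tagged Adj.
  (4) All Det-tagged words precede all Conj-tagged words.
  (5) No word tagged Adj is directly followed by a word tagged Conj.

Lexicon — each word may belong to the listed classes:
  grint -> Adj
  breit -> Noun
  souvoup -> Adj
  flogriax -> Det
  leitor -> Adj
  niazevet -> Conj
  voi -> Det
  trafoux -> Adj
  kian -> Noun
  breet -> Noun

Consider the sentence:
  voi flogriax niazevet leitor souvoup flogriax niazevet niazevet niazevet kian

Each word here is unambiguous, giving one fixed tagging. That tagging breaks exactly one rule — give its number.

4

Fixed tagging: Det Det Conj Adj Adj Det Conj Conj Conj Noun.
Checking each rule: R1 pass, R2 pass, R3 pass, R4 fail, R5 pass.
Only rule 4 fails.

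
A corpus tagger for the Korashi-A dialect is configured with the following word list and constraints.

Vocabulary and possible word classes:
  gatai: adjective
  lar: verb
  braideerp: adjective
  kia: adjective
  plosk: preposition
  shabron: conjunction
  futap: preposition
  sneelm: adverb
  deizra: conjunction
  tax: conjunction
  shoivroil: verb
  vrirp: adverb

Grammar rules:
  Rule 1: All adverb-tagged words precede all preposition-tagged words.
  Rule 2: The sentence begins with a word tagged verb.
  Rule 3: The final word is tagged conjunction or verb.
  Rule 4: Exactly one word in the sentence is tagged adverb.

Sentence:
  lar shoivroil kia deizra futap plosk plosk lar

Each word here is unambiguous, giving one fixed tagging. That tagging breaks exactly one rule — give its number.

4

Fixed tagging: verb verb adjective conjunction preposition preposition preposition verb.
Applying the rules: R1 pass, R2 pass, R3 pass, R4 fail.
Only rule 4 fails.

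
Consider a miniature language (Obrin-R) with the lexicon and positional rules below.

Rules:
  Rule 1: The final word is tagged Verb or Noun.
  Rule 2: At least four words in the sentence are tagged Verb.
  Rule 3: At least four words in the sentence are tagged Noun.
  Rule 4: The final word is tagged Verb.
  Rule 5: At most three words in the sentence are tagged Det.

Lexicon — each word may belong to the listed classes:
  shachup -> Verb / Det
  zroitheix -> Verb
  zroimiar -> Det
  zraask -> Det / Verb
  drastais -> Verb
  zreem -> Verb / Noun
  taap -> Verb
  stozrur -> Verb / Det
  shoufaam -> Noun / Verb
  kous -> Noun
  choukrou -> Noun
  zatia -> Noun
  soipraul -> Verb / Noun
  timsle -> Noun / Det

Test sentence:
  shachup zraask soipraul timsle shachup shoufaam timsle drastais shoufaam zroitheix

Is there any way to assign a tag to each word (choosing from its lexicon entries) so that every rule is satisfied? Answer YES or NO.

YES

Candidates per position — 1:shachup {Verb,Det}; 2:zraask {Det,Verb}; 3:soipraul {Verb,Noun}; 4:timsle {Noun,Det}; 5:shachup {Verb,Det}; 6:shoufaam {Noun,Verb}; 7:timsle {Noun,Det}; 8:drastais {Verb}; 9:shoufaam {Noun,Verb}; 10:zroitheix {Verb}.
One satisfying assignment: Verb Det Noun Noun Det Verb Noun Verb Noun Verb.
Verifying each rule — rule 1 ok; rule 2 ok; rule 3 ok; rule 4 ok; rule 5 ok.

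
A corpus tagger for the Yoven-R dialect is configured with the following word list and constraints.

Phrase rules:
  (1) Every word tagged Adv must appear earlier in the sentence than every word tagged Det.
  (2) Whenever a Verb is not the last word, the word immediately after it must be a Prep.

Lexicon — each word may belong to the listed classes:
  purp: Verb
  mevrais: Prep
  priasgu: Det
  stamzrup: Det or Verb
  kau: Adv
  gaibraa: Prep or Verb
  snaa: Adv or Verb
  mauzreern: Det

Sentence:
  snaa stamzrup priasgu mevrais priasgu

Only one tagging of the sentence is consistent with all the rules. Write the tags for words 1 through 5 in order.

Adv Det Det Prep Det

Candidates per position — 1:snaa {Adv,Verb}; 2:stamzrup {Det,Verb}; 3:priasgu {Det}; 4:mevrais {Prep}; 5:priasgu {Det}.
Position 1: tagging it Verb would leave rule 2 unsatisfiable, so it must be Adv.
Position 2: tagging it Verb would leave rule 2 unsatisfiable, so it must be Det.
The unique satisfying tagging is: Adv Det Det Prep Det.
Rule-by-rule: rule 1 ok; rule 2 ok.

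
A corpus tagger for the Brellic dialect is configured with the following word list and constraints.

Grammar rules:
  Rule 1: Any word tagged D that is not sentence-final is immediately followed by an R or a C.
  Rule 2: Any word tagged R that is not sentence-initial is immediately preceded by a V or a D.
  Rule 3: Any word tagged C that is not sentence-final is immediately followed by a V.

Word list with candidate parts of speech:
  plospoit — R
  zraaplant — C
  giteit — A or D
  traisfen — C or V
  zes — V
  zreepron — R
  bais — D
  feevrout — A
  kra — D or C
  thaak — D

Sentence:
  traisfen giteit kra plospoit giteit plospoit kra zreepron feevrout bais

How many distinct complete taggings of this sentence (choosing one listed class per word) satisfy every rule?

Candidates per position — 1:traisfen {C,V}; 2:giteit {A,D}; 3:kra {D,C}; 4:plospoit {R}; 5:giteit {A,D}; 6:plospoit {R}; 7:kra {D,C}; 8:zreepron {R}; 9:feevrout {A}; 10:bais {D}.
There are 32 candidate sequences in total.
The sequences that satisfy every rule: V A D R D R D R A D.
Count = 1.

1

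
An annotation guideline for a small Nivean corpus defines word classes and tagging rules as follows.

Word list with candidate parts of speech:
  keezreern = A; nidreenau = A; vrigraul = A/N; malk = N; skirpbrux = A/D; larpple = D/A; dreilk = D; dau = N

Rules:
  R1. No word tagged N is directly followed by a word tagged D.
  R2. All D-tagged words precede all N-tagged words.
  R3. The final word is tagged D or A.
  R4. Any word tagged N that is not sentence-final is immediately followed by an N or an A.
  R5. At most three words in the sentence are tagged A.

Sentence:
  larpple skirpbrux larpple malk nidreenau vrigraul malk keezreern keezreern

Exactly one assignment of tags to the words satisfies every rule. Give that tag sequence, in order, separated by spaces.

D D D N A N N A A

Candidates per position — 1:larpple {D,A}; 2:skirpbrux {A,D}; 3:larpple {D,A}; 4:malk {N}; 5:nidreenau {A}; 6:vrigraul {A,N}; 7:malk {N}; 8:keezreern {A}; 9:keezreern {A}.
Position 1: A is ruled out by rule 5; that leaves D.
Position 2: A is ruled out by rule 5; that leaves D.
Position 3: A is ruled out by rule 5; that leaves D.
Position 6: A is ruled out by rule 5; that leaves N.
The only consistent sequence is: D D D N A N N A A.
Check: rule 1 ✓; rule 2 ✓; rule 3 ✓; rule 4 ✓; rule 5 ✓.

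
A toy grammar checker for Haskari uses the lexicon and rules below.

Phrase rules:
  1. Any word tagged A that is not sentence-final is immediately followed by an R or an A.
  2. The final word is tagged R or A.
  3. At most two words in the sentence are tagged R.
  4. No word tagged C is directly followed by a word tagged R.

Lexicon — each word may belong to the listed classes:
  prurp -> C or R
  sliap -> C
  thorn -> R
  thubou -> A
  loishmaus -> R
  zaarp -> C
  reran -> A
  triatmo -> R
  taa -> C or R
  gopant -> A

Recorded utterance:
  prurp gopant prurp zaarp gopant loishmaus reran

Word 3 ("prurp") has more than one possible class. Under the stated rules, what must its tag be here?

R

Candidates per position — 1:prurp {C,R}; 2:gopant {A}; 3:prurp {C,R}; 4:zaarp {C}; 5:gopant {A}; 6:loishmaus {R}; 7:reran {A}.
At position 3, choosing C makes rule 1 impossible to satisfy; hence R.
At position 1, choosing R makes rule 3 impossible to satisfy; hence C.
The unique satisfying tagging is: C A R C A R A.
Check: rule 1 ✓; rule 2 ✓; rule 3 ✓; rule 4 ✓.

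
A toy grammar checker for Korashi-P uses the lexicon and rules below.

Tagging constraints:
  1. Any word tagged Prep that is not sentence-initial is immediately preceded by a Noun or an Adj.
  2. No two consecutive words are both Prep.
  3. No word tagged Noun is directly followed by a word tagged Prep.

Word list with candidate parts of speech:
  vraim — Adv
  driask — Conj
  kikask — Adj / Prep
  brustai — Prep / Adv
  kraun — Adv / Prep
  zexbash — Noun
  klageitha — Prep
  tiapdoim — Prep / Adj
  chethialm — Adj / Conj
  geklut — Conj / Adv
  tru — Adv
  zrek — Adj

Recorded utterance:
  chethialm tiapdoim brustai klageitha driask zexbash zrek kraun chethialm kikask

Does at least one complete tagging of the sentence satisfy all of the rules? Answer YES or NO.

NO

Candidates per position — 1:chethialm {Adj,Conj}; 2:tiapdoim {Prep,Adj}; 3:brustai {Prep,Adv}; 4:klageitha {Prep}; 5:driask {Conj}; 6:zexbash {Noun}; 7:zrek {Adj}; 8:kraun {Adv,Prep}; 9:chethialm {Adj,Conj}; 10:kikask {Adj,Prep}.
Rule 1 cannot be satisfied by any choice of tags from the lexicon.
So there is no consistent tagging.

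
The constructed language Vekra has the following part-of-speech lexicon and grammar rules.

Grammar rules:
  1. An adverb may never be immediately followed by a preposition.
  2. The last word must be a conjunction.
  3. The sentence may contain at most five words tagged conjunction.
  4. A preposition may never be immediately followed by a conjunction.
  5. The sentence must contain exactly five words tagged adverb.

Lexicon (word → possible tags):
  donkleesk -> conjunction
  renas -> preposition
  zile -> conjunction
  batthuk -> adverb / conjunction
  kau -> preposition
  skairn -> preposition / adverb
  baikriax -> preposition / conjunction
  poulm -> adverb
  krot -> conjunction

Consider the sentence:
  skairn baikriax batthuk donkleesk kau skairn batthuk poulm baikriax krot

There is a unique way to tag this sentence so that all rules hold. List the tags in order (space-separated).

adverb conjunction adverb conjunction preposition adverb adverb adverb conjunction conjunction

Candidates per position — 1:skairn {preposition,adverb}; 2:baikriax {preposition,conjunction}; 3:batthuk {adverb,conjunction}; 4:donkleesk {conjunction}; 5:kau {preposition}; 6:skairn {preposition,adverb}; 7:batthuk {adverb,conjunction}; 8:poulm {adverb}; 9:baikriax {preposition,conjunction}; 10:krot {conjunction}.
Position 1: tagging it preposition would leave rule 5 unsatisfiable, so it must be adverb.
Position 2: tagging it preposition would leave rule 1 unsatisfiable, so it must be conjunction.
Position 3: tagging it conjunction would leave rule 5 unsatisfiable, so it must be adverb.
Position 6: tagging it preposition would leave rule 5 unsatisfiable, so it must be adverb.
Position 7: tagging it conjunction would leave rule 5 unsatisfiable, so it must be adverb.
Position 9: tagging it preposition would leave rule 1 unsatisfiable, so it must be conjunction.
So the tagging must be: adverb conjunction adverb conjunction preposition adverb adverb adverb conjunction conjunction.
Check: rule 1 satisfied; rule 2 satisfied; rule 3 satisfied; rule 4 satisfied; rule 5 satisfied.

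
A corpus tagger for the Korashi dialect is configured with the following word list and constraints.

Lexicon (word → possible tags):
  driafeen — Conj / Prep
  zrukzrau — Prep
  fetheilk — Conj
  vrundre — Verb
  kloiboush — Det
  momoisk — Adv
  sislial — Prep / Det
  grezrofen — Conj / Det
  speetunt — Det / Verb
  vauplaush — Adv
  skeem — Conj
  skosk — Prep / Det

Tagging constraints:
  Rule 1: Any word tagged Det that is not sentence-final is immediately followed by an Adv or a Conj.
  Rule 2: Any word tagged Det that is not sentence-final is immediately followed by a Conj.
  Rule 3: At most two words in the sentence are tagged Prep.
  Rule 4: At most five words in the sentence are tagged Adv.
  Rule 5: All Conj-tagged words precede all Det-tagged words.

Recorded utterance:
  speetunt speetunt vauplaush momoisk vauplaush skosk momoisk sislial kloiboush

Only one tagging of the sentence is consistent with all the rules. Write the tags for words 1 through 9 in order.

Verb Verb Adv Adv Adv Prep Adv Prep Det

Candidates per position — 1:speetunt {Det,Verb}; 2:speetunt {Det,Verb}; 3:vauplaush {Adv}; 4:momoisk {Adv}; 5:vauplaush {Adv}; 6:skosk {Prep,Det}; 7:momoisk {Adv}; 8:sislial {Prep,Det}; 9:kloiboush {Det}.
Position 1: tagging it Det would leave rule 1 unsatisfiable, so it must be Verb.
Position 2: tagging it Det would leave rule 2 unsatisfiable, so it must be Verb.
Position 6: tagging it Det would leave rule 2 unsatisfiable, so it must be Prep.
Position 8: tagging it Det would leave rule 1 unsatisfiable, so it must be Prep.
The only consistent sequence is: Verb Verb Adv Adv Adv Prep Adv Prep Det.
Check: rule 1 holds; rule 2 holds; rule 3 holds; rule 4 holds; rule 5 holds.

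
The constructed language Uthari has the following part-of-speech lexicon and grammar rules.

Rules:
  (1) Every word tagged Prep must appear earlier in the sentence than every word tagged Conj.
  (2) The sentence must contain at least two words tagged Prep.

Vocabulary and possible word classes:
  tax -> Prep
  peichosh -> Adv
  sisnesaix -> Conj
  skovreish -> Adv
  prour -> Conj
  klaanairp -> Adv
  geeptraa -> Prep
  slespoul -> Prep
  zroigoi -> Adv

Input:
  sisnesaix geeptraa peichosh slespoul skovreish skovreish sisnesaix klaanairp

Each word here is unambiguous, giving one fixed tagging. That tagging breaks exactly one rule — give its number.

Fixed tagging: Conj Prep Adv Prep Adv Adv Conj Adv.
Rule check: R1 fail, R2 pass.
Only rule 1 fails.

1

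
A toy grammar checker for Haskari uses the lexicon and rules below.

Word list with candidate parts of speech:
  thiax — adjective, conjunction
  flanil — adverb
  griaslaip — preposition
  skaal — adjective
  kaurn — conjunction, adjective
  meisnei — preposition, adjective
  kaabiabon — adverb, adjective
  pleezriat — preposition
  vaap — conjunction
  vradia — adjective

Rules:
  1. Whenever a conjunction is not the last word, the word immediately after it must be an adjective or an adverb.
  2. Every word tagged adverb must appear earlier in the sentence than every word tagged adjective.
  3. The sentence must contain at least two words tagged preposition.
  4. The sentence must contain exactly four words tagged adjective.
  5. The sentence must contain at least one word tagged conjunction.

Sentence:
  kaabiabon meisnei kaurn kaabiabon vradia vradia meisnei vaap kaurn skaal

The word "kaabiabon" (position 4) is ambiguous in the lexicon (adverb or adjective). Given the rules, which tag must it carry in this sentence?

adverb

Candidates per position — 1:kaabiabon {adverb,adjective}; 2:meisnei {preposition,adjective}; 3:kaurn {conjunction,adjective}; 4:kaabiabon {adverb,adjective}; 5:vradia {adjective}; 6:vradia {adjective}; 7:meisnei {preposition,adjective}; 8:vaap {conjunction}; 9:kaurn {conjunction,adjective}; 10:skaal {adjective}.
Word 2 cannot be adjective — rule 3 would then fail for every completion. It is preposition.
Word 7 cannot be adjective — rule 3 would then fail for every completion. It is preposition.
Word 9 cannot be conjunction — rule 1 would then fail for every completion. It is adjective.
Word 1 cannot be adjective — rule 4 would then fail for every completion. It is adverb.
Word 3 cannot be adjective — rule 4 would then fail for every completion. It is conjunction.
Word 4 cannot be adjective — rule 4 would then fail for every completion. It is adverb.
That leaves exactly one tagging: adverb preposition conjunction adverb adjective adjective preposition conjunction adjective adjective.
Check: rule 1 ✓; rule 2 ✓; rule 3 ✓; rule 4 ✓; rule 5 ✓.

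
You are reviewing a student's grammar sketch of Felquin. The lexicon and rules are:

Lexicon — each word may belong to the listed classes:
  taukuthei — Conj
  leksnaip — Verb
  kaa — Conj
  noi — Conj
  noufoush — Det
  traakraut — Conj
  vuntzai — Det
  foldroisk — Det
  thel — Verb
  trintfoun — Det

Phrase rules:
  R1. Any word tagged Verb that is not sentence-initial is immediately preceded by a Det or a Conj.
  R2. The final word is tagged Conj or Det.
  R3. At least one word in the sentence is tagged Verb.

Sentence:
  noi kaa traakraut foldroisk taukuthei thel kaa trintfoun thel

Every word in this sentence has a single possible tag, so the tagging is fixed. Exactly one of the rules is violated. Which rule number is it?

Fixed tagging: Conj Conj Conj Det Conj Verb Conj Det Verb.
Rule check: R1 ✓, R2 ✗, R3 ✓.
Only rule 2 fails.

2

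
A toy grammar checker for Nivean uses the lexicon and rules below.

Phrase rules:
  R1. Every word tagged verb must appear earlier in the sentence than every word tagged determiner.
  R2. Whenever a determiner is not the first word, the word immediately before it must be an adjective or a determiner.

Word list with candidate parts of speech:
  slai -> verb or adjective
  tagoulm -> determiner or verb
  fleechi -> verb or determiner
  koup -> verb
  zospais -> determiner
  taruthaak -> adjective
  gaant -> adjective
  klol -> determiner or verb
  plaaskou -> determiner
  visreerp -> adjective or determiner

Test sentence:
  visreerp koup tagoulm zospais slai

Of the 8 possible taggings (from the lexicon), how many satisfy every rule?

0

Candidates per position — 1:visreerp {adjective,determiner}; 2:koup {verb}; 3:tagoulm {determiner,verb}; 4:zospais {determiner}; 5:slai {verb,adjective}.
There are 8 candidate sequences in total.
Rule 2 cannot be satisfied by any choice of tags from the lexicon.
So there is no consistent tagging.
Count = 0.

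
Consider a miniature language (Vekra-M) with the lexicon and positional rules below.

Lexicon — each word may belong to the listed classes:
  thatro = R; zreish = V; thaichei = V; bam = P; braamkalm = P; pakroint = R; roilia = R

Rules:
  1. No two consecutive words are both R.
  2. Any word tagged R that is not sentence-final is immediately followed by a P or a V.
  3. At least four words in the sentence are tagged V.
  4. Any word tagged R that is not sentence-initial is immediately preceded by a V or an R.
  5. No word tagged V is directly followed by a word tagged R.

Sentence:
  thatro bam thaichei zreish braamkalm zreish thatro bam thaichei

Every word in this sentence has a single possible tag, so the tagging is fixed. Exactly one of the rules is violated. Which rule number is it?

5

Fixed tagging: R P V V P V R P V.
Checking each rule: R1 holds, R2 holds, R3 holds, R4 holds, R5 violated.
Only rule 5 fails.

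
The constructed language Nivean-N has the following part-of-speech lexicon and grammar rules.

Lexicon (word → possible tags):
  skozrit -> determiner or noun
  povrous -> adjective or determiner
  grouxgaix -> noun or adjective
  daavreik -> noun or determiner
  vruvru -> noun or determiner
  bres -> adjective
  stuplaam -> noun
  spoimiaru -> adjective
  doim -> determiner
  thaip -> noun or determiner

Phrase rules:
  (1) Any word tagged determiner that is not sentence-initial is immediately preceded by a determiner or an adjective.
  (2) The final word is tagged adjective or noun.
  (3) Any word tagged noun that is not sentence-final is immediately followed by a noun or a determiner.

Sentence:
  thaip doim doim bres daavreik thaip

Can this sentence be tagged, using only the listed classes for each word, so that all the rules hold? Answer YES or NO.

Candidates per position — 1:thaip {noun,determiner}; 2:doim {determiner}; 3:doim {determiner}; 4:bres {adjective}; 5:daavreik {noun,determiner}; 6:thaip {noun,determiner}.
One satisfying assignment: determiner determiner determiner adjective determiner noun.
Verifying each rule — rule 1 ✓; rule 2 ✓; rule 3 ✓.

YES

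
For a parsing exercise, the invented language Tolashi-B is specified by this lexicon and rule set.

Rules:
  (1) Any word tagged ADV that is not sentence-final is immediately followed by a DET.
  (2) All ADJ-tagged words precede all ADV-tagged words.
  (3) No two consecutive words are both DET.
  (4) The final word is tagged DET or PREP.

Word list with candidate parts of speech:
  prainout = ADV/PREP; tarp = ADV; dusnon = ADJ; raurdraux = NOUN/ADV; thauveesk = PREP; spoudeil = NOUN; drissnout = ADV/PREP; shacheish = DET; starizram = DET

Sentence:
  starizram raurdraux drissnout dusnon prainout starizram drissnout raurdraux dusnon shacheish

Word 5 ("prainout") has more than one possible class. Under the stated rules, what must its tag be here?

Candidates per position — 1:starizram {DET}; 2:raurdraux {NOUN,ADV}; 3:drissnout {ADV,PREP}; 4:dusnon {ADJ}; 5:prainout {ADV,PREP}; 6:starizram {DET}; 7:drissnout {ADV,PREP}; 8:raurdraux {NOUN,ADV}; 9:dusnon {ADJ}; 10:shacheish {DET}.
Word 2 cannot be ADV — rule 1 would then fail for every completion. It is NOUN.
Word 3 cannot be ADV — rule 1 would then fail for every completion. It is PREP.
Word 5 cannot be ADV — rule 2 would then fail for every completion. It is PREP.
Word 7 cannot be ADV — rule 1 would then fail for every completion. It is PREP.
Word 8 cannot be ADV — rule 1 would then fail for every completion. It is NOUN.
So the tagging must be: DET NOUN PREP ADJ PREP DET PREP NOUN ADJ DET.
Verifying each rule — rule 1 ✓; rule 2 ✓; rule 3 ✓; rule 4 ✓.

PREP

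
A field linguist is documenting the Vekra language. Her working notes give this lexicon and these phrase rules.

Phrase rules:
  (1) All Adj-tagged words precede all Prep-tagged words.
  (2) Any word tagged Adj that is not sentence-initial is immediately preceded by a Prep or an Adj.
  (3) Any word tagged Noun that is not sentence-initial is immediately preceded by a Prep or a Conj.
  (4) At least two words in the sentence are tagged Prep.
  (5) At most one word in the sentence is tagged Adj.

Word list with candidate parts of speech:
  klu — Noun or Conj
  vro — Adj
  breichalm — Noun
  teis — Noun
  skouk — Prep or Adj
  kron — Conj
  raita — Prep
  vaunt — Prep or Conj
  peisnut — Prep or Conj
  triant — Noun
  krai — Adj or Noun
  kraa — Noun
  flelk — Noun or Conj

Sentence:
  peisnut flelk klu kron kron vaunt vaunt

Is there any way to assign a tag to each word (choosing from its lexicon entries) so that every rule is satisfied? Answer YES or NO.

Candidates per position — 1:peisnut {Prep,Conj}; 2:flelk {Noun,Conj}; 3:klu {Noun,Conj}; 4:kron {Conj}; 5:kron {Conj}; 6:vaunt {Prep,Conj}; 7:vaunt {Prep,Conj}.
One satisfying assignment: Prep Conj Noun Conj Conj Prep Prep.
Check: rule 1 holds; rule 2 holds; rule 3 holds; rule 4 holds; rule 5 holds.

YES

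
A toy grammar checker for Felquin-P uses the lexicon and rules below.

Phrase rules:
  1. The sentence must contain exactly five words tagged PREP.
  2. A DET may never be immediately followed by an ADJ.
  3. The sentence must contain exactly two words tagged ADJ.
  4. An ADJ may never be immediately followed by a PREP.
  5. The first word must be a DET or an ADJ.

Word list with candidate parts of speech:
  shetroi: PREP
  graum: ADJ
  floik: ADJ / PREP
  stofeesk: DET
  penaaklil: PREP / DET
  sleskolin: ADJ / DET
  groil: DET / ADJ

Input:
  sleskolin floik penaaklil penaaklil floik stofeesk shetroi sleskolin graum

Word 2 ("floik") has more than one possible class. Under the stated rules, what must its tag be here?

Candidates per position — 1:sleskolin {ADJ,DET}; 2:floik {ADJ,PREP}; 3:penaaklil {PREP,DET}; 4:penaaklil {PREP,DET}; 5:floik {ADJ,PREP}; 6:stofeesk {DET}; 7:shetroi {PREP}; 8:sleskolin {ADJ,DET}; 9:graum {ADJ}.
At position 2, choosing ADJ makes rule 1 impossible to satisfy; hence PREP.
At position 3, choosing DET makes rule 1 impossible to satisfy; hence PREP.
At position 4, choosing DET makes rule 1 impossible to satisfy; hence PREP.
At position 5, choosing ADJ makes rule 1 impossible to satisfy; hence PREP.
At position 8, choosing DET makes rule 2 impossible to satisfy; hence ADJ.
At position 1, choosing ADJ makes rule 3 impossible to satisfy; hence DET.
So the tagging must be: DET PREP PREP PREP PREP DET PREP ADJ ADJ.
Rule-by-rule: rule 1 holds; rule 2 holds; rule 3 holds; rule 4 holds; rule 5 holds.

PREP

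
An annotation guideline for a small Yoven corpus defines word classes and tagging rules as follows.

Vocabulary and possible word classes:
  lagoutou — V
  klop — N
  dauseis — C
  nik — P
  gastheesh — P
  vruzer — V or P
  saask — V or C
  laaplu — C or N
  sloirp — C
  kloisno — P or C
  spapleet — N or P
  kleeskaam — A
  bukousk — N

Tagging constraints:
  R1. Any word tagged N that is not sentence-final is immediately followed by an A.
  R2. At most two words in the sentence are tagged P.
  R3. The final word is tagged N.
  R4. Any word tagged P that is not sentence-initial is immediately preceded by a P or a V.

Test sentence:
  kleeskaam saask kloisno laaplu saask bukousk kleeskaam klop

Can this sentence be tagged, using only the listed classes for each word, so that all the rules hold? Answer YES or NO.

Candidates per position — 1:kleeskaam {A}; 2:saask {V,C}; 3:kloisno {P,C}; 4:laaplu {C,N}; 5:saask {V,C}; 6:bukousk {N}; 7:kleeskaam {A}; 8:klop {N}.
One satisfying assignment: A C C C C N A N.
Check: rule 1 ✓; rule 2 ✓; rule 3 ✓; rule 4 ✓.

YES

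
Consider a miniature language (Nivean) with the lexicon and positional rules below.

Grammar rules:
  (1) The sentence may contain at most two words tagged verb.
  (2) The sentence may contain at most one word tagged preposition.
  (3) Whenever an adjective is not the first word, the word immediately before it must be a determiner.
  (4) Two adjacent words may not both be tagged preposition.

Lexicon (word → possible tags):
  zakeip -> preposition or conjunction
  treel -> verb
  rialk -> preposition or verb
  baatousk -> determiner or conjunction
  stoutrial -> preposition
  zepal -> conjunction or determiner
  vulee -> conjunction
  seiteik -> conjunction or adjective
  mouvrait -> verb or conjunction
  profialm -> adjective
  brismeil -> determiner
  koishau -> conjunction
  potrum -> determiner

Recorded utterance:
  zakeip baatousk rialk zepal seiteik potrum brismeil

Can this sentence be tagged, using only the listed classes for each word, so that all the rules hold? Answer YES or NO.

YES

Candidates per position — 1:zakeip {preposition,conjunction}; 2:baatousk {determiner,conjunction}; 3:rialk {preposition,verb}; 4:zepal {conjunction,determiner}; 5:seiteik {conjunction,adjective}; 6:potrum {determiner}; 7:brismeil {determiner}.
One satisfying assignment: conjunction determiner preposition conjunction conjunction determiner determiner.
Verifying each rule — rule 1 satisfied; rule 2 satisfied; rule 3 satisfied; rule 4 satisfied.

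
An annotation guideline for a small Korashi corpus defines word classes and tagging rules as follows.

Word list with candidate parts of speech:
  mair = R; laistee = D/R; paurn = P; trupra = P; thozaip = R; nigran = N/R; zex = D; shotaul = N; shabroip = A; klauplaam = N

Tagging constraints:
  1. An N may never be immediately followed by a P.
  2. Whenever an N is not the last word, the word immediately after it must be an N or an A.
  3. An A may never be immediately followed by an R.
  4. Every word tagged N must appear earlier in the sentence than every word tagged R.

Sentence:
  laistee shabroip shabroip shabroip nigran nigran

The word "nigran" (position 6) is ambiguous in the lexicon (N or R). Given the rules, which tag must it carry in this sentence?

N

Candidates per position — 1:laistee {D,R}; 2:shabroip {A}; 3:shabroip {A}; 4:shabroip {A}; 5:nigran {N,R}; 6:nigran {N,R}.
If word 5 were R, no tagging could satisfy rule 3; so word 5 is N.
If word 6 were R, no tagging could satisfy rule 2; so word 6 is N.
If word 1 were R, no tagging could satisfy rule 4; so word 1 is D.
That leaves exactly one tagging: D A A A N N.
Check: rule 1 ✓; rule 2 ✓; rule 3 ✓; rule 4 ✓.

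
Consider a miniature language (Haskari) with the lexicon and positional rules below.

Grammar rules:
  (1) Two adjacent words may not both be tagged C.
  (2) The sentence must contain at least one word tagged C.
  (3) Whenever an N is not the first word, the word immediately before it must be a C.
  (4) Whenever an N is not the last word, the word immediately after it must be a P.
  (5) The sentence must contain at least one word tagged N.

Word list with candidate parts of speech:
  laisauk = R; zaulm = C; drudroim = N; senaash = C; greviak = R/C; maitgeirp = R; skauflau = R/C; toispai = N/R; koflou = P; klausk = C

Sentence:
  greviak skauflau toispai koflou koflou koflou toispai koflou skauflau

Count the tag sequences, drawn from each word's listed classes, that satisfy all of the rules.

2

Candidates per position — 1:greviak {R,C}; 2:skauflau {R,C}; 3:toispai {N,R}; 4:koflou {P}; 5:koflou {P}; 6:koflou {P}; 7:toispai {N,R}; 8:koflou {P}; 9:skauflau {R,C}.
There are 32 candidate sequences in total.
The sequences that satisfy every rule: R C N P P P R P R; R C N P P P R P C.
Count = 2.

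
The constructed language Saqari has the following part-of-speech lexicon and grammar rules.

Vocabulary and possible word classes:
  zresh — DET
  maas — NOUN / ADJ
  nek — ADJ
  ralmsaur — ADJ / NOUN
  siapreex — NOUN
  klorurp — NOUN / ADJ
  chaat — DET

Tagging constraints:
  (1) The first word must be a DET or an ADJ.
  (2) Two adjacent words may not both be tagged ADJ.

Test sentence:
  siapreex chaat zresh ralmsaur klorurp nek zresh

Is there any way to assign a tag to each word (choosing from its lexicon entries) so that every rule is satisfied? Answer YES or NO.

Candidates per position — 1:siapreex {NOUN}; 2:chaat {DET}; 3:zresh {DET}; 4:ralmsaur {ADJ,NOUN}; 5:klorurp {NOUN,ADJ}; 6:nek {ADJ}; 7:zresh {DET}.
Rule 1 cannot be satisfied by any choice of tags from the lexicon.
So there is no consistent tagging.

NO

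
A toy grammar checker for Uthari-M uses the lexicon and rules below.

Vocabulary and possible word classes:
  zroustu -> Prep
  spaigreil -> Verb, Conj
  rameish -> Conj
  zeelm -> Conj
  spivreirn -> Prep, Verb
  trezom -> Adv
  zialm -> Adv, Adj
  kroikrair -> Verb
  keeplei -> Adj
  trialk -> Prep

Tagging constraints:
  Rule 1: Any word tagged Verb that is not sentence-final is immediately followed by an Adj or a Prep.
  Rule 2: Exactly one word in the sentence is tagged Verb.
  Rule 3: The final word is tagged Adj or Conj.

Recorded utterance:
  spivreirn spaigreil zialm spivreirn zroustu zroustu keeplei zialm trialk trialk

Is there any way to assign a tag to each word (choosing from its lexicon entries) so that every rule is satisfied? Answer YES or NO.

Candidates per position — 1:spivreirn {Prep,Verb}; 2:spaigreil {Verb,Conj}; 3:zialm {Adv,Adj}; 4:spivreirn {Prep,Verb}; 5:zroustu {Prep}; 6:zroustu {Prep}; 7:keeplei {Adj}; 8:zialm {Adv,Adj}; 9:trialk {Prep}; 10:trialk {Prep}.
Rule 3 cannot be satisfied by any choice of tags from the lexicon.
So there is no consistent tagging.

NO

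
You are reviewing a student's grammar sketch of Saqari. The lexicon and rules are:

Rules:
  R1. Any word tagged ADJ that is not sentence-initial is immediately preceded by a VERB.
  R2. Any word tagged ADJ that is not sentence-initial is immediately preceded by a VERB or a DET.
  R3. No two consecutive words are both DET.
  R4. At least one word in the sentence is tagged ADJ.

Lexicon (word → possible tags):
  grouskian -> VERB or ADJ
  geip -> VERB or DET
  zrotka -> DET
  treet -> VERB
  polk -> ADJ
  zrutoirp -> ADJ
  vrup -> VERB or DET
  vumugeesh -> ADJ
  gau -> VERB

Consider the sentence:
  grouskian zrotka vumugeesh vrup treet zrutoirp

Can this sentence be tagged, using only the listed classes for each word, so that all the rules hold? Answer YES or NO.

NO

Candidates per position — 1:grouskian {VERB,ADJ}; 2:zrotka {DET}; 3:vumugeesh {ADJ}; 4:vrup {VERB,DET}; 5:treet {VERB}; 6:zrutoirp {ADJ}.
Rule 1 cannot be satisfied by any choice of tags from the lexicon.
So there is no consistent tagging.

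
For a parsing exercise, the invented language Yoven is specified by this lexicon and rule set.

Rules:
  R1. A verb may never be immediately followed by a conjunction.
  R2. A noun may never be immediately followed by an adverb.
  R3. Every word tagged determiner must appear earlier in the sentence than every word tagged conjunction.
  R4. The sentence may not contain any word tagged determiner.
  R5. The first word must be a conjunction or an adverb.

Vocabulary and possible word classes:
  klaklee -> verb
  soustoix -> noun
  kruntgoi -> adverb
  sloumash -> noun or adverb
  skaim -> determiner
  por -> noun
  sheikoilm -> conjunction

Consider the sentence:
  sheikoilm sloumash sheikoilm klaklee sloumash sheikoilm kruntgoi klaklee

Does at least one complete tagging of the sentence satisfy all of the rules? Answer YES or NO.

Candidates per position — 1:sheikoilm {conjunction}; 2:sloumash {noun,adverb}; 3:sheikoilm {conjunction}; 4:klaklee {verb}; 5:sloumash {noun,adverb}; 6:sheikoilm {conjunction}; 7:kruntgoi {adverb}; 8:klaklee {verb}.
One satisfying assignment: conjunction noun conjunction verb adverb conjunction adverb verb.
Check: rule 1 holds; rule 2 holds; rule 3 holds; rule 4 holds; rule 5 holds.

YES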